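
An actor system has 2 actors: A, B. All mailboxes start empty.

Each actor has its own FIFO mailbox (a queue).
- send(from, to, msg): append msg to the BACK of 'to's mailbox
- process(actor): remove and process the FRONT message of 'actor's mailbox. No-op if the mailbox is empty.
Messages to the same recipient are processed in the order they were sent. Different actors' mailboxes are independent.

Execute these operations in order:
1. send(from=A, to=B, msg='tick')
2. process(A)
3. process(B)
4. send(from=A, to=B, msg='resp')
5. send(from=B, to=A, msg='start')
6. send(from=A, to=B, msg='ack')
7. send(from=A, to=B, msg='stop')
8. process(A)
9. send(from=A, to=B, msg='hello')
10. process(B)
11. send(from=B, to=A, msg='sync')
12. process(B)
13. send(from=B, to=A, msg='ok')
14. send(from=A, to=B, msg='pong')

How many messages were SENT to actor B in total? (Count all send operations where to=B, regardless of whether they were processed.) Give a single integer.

After 1 (send(from=A, to=B, msg='tick')): A:[] B:[tick]
After 2 (process(A)): A:[] B:[tick]
After 3 (process(B)): A:[] B:[]
After 4 (send(from=A, to=B, msg='resp')): A:[] B:[resp]
After 5 (send(from=B, to=A, msg='start')): A:[start] B:[resp]
After 6 (send(from=A, to=B, msg='ack')): A:[start] B:[resp,ack]
After 7 (send(from=A, to=B, msg='stop')): A:[start] B:[resp,ack,stop]
After 8 (process(A)): A:[] B:[resp,ack,stop]
After 9 (send(from=A, to=B, msg='hello')): A:[] B:[resp,ack,stop,hello]
After 10 (process(B)): A:[] B:[ack,stop,hello]
After 11 (send(from=B, to=A, msg='sync')): A:[sync] B:[ack,stop,hello]
After 12 (process(B)): A:[sync] B:[stop,hello]
After 13 (send(from=B, to=A, msg='ok')): A:[sync,ok] B:[stop,hello]
After 14 (send(from=A, to=B, msg='pong')): A:[sync,ok] B:[stop,hello,pong]

Answer: 6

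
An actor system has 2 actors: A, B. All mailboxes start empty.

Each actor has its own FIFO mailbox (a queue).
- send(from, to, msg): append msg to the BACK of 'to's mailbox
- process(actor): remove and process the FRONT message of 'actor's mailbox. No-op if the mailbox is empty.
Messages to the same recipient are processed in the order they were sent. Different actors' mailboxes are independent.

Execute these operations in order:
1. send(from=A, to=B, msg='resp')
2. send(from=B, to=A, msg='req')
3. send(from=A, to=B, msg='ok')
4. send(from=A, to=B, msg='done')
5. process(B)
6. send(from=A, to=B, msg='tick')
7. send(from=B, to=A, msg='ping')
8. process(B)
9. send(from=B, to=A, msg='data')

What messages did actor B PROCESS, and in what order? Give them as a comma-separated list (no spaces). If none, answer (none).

Answer: resp,ok

Derivation:
After 1 (send(from=A, to=B, msg='resp')): A:[] B:[resp]
After 2 (send(from=B, to=A, msg='req')): A:[req] B:[resp]
After 3 (send(from=A, to=B, msg='ok')): A:[req] B:[resp,ok]
After 4 (send(from=A, to=B, msg='done')): A:[req] B:[resp,ok,done]
After 5 (process(B)): A:[req] B:[ok,done]
After 6 (send(from=A, to=B, msg='tick')): A:[req] B:[ok,done,tick]
After 7 (send(from=B, to=A, msg='ping')): A:[req,ping] B:[ok,done,tick]
After 8 (process(B)): A:[req,ping] B:[done,tick]
After 9 (send(from=B, to=A, msg='data')): A:[req,ping,data] B:[done,tick]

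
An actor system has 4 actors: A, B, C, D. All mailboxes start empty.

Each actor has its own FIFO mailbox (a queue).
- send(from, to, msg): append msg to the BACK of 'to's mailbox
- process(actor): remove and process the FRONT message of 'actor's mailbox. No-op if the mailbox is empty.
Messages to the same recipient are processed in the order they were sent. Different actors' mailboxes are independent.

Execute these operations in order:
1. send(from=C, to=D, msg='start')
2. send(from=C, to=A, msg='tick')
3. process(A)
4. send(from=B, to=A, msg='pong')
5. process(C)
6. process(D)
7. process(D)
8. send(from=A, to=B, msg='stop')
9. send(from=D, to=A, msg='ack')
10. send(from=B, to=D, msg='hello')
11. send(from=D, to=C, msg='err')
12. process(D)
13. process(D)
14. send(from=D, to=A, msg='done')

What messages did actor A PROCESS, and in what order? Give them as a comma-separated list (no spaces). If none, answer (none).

After 1 (send(from=C, to=D, msg='start')): A:[] B:[] C:[] D:[start]
After 2 (send(from=C, to=A, msg='tick')): A:[tick] B:[] C:[] D:[start]
After 3 (process(A)): A:[] B:[] C:[] D:[start]
After 4 (send(from=B, to=A, msg='pong')): A:[pong] B:[] C:[] D:[start]
After 5 (process(C)): A:[pong] B:[] C:[] D:[start]
After 6 (process(D)): A:[pong] B:[] C:[] D:[]
After 7 (process(D)): A:[pong] B:[] C:[] D:[]
After 8 (send(from=A, to=B, msg='stop')): A:[pong] B:[stop] C:[] D:[]
After 9 (send(from=D, to=A, msg='ack')): A:[pong,ack] B:[stop] C:[] D:[]
After 10 (send(from=B, to=D, msg='hello')): A:[pong,ack] B:[stop] C:[] D:[hello]
After 11 (send(from=D, to=C, msg='err')): A:[pong,ack] B:[stop] C:[err] D:[hello]
After 12 (process(D)): A:[pong,ack] B:[stop] C:[err] D:[]
After 13 (process(D)): A:[pong,ack] B:[stop] C:[err] D:[]
After 14 (send(from=D, to=A, msg='done')): A:[pong,ack,done] B:[stop] C:[err] D:[]

Answer: tick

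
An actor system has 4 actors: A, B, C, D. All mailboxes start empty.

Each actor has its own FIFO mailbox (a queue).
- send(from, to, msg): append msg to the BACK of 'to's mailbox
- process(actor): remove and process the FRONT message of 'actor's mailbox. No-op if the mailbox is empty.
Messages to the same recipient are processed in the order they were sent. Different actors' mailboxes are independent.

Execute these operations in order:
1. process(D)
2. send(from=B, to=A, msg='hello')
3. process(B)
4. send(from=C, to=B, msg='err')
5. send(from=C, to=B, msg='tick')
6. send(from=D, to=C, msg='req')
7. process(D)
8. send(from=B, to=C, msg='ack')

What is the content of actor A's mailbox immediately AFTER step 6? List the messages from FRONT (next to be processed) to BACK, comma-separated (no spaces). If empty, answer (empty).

After 1 (process(D)): A:[] B:[] C:[] D:[]
After 2 (send(from=B, to=A, msg='hello')): A:[hello] B:[] C:[] D:[]
After 3 (process(B)): A:[hello] B:[] C:[] D:[]
After 4 (send(from=C, to=B, msg='err')): A:[hello] B:[err] C:[] D:[]
After 5 (send(from=C, to=B, msg='tick')): A:[hello] B:[err,tick] C:[] D:[]
After 6 (send(from=D, to=C, msg='req')): A:[hello] B:[err,tick] C:[req] D:[]

hello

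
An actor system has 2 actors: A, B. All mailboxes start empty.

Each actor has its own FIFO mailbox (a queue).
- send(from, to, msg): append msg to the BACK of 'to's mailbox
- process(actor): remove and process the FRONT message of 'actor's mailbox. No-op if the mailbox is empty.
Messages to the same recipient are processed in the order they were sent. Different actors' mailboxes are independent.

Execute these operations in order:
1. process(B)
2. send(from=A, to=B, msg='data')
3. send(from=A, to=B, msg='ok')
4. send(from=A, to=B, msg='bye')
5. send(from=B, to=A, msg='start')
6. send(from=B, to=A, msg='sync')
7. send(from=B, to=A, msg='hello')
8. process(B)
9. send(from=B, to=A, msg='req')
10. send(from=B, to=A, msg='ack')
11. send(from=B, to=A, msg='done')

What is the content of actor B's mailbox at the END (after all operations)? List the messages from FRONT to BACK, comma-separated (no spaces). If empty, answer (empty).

Answer: ok,bye

Derivation:
After 1 (process(B)): A:[] B:[]
After 2 (send(from=A, to=B, msg='data')): A:[] B:[data]
After 3 (send(from=A, to=B, msg='ok')): A:[] B:[data,ok]
After 4 (send(from=A, to=B, msg='bye')): A:[] B:[data,ok,bye]
After 5 (send(from=B, to=A, msg='start')): A:[start] B:[data,ok,bye]
After 6 (send(from=B, to=A, msg='sync')): A:[start,sync] B:[data,ok,bye]
After 7 (send(from=B, to=A, msg='hello')): A:[start,sync,hello] B:[data,ok,bye]
After 8 (process(B)): A:[start,sync,hello] B:[ok,bye]
After 9 (send(from=B, to=A, msg='req')): A:[start,sync,hello,req] B:[ok,bye]
After 10 (send(from=B, to=A, msg='ack')): A:[start,sync,hello,req,ack] B:[ok,bye]
After 11 (send(from=B, to=A, msg='done')): A:[start,sync,hello,req,ack,done] B:[ok,bye]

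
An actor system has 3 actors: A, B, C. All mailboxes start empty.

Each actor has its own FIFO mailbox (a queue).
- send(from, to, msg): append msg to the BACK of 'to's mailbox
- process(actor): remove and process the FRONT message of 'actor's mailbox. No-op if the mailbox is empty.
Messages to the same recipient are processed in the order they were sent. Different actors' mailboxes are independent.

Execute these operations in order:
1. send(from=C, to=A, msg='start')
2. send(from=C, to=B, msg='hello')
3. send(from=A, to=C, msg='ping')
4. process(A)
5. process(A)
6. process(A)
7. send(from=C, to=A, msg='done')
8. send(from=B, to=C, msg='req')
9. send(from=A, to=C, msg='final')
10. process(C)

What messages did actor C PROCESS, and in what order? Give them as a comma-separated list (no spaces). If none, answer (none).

Answer: ping

Derivation:
After 1 (send(from=C, to=A, msg='start')): A:[start] B:[] C:[]
After 2 (send(from=C, to=B, msg='hello')): A:[start] B:[hello] C:[]
After 3 (send(from=A, to=C, msg='ping')): A:[start] B:[hello] C:[ping]
After 4 (process(A)): A:[] B:[hello] C:[ping]
After 5 (process(A)): A:[] B:[hello] C:[ping]
After 6 (process(A)): A:[] B:[hello] C:[ping]
After 7 (send(from=C, to=A, msg='done')): A:[done] B:[hello] C:[ping]
After 8 (send(from=B, to=C, msg='req')): A:[done] B:[hello] C:[ping,req]
After 9 (send(from=A, to=C, msg='final')): A:[done] B:[hello] C:[ping,req,final]
After 10 (process(C)): A:[done] B:[hello] C:[req,final]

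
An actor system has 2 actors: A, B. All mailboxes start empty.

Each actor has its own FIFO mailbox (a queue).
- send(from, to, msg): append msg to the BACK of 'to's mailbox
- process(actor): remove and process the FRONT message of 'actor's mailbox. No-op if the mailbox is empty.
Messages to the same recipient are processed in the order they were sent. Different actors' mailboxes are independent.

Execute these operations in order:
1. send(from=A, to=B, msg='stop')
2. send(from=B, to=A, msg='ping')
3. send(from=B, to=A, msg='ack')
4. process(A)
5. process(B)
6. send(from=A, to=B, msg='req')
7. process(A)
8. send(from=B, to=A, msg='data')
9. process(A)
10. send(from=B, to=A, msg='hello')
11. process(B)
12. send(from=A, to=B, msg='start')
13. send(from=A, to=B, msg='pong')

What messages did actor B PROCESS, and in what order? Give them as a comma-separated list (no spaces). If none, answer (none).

Answer: stop,req

Derivation:
After 1 (send(from=A, to=B, msg='stop')): A:[] B:[stop]
After 2 (send(from=B, to=A, msg='ping')): A:[ping] B:[stop]
After 3 (send(from=B, to=A, msg='ack')): A:[ping,ack] B:[stop]
After 4 (process(A)): A:[ack] B:[stop]
After 5 (process(B)): A:[ack] B:[]
After 6 (send(from=A, to=B, msg='req')): A:[ack] B:[req]
After 7 (process(A)): A:[] B:[req]
After 8 (send(from=B, to=A, msg='data')): A:[data] B:[req]
After 9 (process(A)): A:[] B:[req]
After 10 (send(from=B, to=A, msg='hello')): A:[hello] B:[req]
After 11 (process(B)): A:[hello] B:[]
After 12 (send(from=A, to=B, msg='start')): A:[hello] B:[start]
After 13 (send(from=A, to=B, msg='pong')): A:[hello] B:[start,pong]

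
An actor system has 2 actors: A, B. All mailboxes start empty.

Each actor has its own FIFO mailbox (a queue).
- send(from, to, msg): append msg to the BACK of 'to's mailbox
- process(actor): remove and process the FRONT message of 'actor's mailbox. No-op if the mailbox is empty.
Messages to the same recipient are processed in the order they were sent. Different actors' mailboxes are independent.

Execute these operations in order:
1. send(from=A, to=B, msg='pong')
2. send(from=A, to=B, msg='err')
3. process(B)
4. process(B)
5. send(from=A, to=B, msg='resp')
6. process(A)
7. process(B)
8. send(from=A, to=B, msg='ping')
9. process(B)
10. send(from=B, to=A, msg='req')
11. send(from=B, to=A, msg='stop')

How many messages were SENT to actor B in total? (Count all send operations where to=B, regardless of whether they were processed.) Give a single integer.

Answer: 4

Derivation:
After 1 (send(from=A, to=B, msg='pong')): A:[] B:[pong]
After 2 (send(from=A, to=B, msg='err')): A:[] B:[pong,err]
After 3 (process(B)): A:[] B:[err]
After 4 (process(B)): A:[] B:[]
After 5 (send(from=A, to=B, msg='resp')): A:[] B:[resp]
After 6 (process(A)): A:[] B:[resp]
After 7 (process(B)): A:[] B:[]
After 8 (send(from=A, to=B, msg='ping')): A:[] B:[ping]
After 9 (process(B)): A:[] B:[]
After 10 (send(from=B, to=A, msg='req')): A:[req] B:[]
After 11 (send(from=B, to=A, msg='stop')): A:[req,stop] B:[]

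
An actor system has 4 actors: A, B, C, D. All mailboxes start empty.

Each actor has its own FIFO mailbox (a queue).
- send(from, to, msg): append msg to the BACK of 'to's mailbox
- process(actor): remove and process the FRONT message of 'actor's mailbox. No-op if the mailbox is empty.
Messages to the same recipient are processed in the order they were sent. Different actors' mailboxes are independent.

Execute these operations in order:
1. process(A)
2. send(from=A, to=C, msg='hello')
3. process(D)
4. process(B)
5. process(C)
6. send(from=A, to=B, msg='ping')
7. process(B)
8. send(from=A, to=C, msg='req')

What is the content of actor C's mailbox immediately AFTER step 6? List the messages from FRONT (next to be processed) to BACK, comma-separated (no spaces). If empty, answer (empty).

After 1 (process(A)): A:[] B:[] C:[] D:[]
After 2 (send(from=A, to=C, msg='hello')): A:[] B:[] C:[hello] D:[]
After 3 (process(D)): A:[] B:[] C:[hello] D:[]
After 4 (process(B)): A:[] B:[] C:[hello] D:[]
After 5 (process(C)): A:[] B:[] C:[] D:[]
After 6 (send(from=A, to=B, msg='ping')): A:[] B:[ping] C:[] D:[]

(empty)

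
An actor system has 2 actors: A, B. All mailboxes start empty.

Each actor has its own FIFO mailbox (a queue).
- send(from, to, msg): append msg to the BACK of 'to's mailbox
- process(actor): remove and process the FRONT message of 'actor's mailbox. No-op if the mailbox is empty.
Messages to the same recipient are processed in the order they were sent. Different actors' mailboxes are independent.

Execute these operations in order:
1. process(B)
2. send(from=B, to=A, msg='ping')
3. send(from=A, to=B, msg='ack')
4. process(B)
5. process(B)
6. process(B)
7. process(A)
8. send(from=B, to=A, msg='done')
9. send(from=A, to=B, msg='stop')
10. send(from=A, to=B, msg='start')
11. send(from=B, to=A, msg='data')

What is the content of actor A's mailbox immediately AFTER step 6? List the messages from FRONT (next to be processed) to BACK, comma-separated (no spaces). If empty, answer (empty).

After 1 (process(B)): A:[] B:[]
After 2 (send(from=B, to=A, msg='ping')): A:[ping] B:[]
After 3 (send(from=A, to=B, msg='ack')): A:[ping] B:[ack]
After 4 (process(B)): A:[ping] B:[]
After 5 (process(B)): A:[ping] B:[]
After 6 (process(B)): A:[ping] B:[]

ping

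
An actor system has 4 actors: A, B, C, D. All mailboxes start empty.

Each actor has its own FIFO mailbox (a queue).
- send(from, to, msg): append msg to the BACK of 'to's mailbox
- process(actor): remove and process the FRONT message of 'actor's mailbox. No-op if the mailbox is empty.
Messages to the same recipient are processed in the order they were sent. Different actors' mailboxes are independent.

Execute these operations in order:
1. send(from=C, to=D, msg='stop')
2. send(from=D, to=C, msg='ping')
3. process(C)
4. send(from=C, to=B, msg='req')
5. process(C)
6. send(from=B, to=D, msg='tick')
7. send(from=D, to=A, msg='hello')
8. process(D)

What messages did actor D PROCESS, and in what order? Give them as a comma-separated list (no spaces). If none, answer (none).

Answer: stop

Derivation:
After 1 (send(from=C, to=D, msg='stop')): A:[] B:[] C:[] D:[stop]
After 2 (send(from=D, to=C, msg='ping')): A:[] B:[] C:[ping] D:[stop]
After 3 (process(C)): A:[] B:[] C:[] D:[stop]
After 4 (send(from=C, to=B, msg='req')): A:[] B:[req] C:[] D:[stop]
After 5 (process(C)): A:[] B:[req] C:[] D:[stop]
After 6 (send(from=B, to=D, msg='tick')): A:[] B:[req] C:[] D:[stop,tick]
After 7 (send(from=D, to=A, msg='hello')): A:[hello] B:[req] C:[] D:[stop,tick]
After 8 (process(D)): A:[hello] B:[req] C:[] D:[tick]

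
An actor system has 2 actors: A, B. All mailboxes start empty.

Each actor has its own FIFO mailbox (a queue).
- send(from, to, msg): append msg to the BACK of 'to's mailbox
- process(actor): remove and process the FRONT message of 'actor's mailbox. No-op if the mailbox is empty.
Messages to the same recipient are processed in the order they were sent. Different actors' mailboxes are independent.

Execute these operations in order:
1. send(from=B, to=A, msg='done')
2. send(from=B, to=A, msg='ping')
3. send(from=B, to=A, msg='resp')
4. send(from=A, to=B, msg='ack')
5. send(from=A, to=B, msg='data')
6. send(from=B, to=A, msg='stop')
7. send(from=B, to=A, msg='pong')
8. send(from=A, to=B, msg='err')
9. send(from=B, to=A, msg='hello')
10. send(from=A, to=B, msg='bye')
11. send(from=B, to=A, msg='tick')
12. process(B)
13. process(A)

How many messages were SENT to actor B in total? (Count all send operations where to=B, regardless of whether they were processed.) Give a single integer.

Answer: 4

Derivation:
After 1 (send(from=B, to=A, msg='done')): A:[done] B:[]
After 2 (send(from=B, to=A, msg='ping')): A:[done,ping] B:[]
After 3 (send(from=B, to=A, msg='resp')): A:[done,ping,resp] B:[]
After 4 (send(from=A, to=B, msg='ack')): A:[done,ping,resp] B:[ack]
After 5 (send(from=A, to=B, msg='data')): A:[done,ping,resp] B:[ack,data]
After 6 (send(from=B, to=A, msg='stop')): A:[done,ping,resp,stop] B:[ack,data]
After 7 (send(from=B, to=A, msg='pong')): A:[done,ping,resp,stop,pong] B:[ack,data]
After 8 (send(from=A, to=B, msg='err')): A:[done,ping,resp,stop,pong] B:[ack,data,err]
After 9 (send(from=B, to=A, msg='hello')): A:[done,ping,resp,stop,pong,hello] B:[ack,data,err]
After 10 (send(from=A, to=B, msg='bye')): A:[done,ping,resp,stop,pong,hello] B:[ack,data,err,bye]
After 11 (send(from=B, to=A, msg='tick')): A:[done,ping,resp,stop,pong,hello,tick] B:[ack,data,err,bye]
After 12 (process(B)): A:[done,ping,resp,stop,pong,hello,tick] B:[data,err,bye]
After 13 (process(A)): A:[ping,resp,stop,pong,hello,tick] B:[data,err,bye]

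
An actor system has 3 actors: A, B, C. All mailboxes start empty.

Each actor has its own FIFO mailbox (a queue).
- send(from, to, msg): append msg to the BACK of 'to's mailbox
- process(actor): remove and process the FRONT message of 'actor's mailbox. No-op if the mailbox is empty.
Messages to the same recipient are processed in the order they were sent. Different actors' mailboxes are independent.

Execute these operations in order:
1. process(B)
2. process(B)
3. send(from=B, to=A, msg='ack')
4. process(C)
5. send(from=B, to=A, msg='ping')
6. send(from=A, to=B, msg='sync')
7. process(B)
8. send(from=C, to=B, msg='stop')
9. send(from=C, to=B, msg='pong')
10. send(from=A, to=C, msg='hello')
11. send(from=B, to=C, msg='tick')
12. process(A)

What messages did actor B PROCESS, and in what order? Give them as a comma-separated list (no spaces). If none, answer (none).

Answer: sync

Derivation:
After 1 (process(B)): A:[] B:[] C:[]
After 2 (process(B)): A:[] B:[] C:[]
After 3 (send(from=B, to=A, msg='ack')): A:[ack] B:[] C:[]
After 4 (process(C)): A:[ack] B:[] C:[]
After 5 (send(from=B, to=A, msg='ping')): A:[ack,ping] B:[] C:[]
After 6 (send(from=A, to=B, msg='sync')): A:[ack,ping] B:[sync] C:[]
After 7 (process(B)): A:[ack,ping] B:[] C:[]
After 8 (send(from=C, to=B, msg='stop')): A:[ack,ping] B:[stop] C:[]
After 9 (send(from=C, to=B, msg='pong')): A:[ack,ping] B:[stop,pong] C:[]
After 10 (send(from=A, to=C, msg='hello')): A:[ack,ping] B:[stop,pong] C:[hello]
After 11 (send(from=B, to=C, msg='tick')): A:[ack,ping] B:[stop,pong] C:[hello,tick]
After 12 (process(A)): A:[ping] B:[stop,pong] C:[hello,tick]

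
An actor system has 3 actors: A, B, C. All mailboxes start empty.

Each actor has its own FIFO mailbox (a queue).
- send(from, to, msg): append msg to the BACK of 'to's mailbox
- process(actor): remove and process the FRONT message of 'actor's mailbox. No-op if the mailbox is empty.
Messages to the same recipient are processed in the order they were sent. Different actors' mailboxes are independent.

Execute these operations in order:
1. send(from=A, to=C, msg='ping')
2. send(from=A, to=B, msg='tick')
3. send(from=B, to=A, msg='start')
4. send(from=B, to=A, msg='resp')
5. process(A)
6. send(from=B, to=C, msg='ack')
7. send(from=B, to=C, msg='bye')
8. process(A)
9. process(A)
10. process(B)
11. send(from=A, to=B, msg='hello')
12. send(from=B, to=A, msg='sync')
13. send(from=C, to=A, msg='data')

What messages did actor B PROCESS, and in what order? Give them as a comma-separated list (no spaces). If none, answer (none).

Answer: tick

Derivation:
After 1 (send(from=A, to=C, msg='ping')): A:[] B:[] C:[ping]
After 2 (send(from=A, to=B, msg='tick')): A:[] B:[tick] C:[ping]
After 3 (send(from=B, to=A, msg='start')): A:[start] B:[tick] C:[ping]
After 4 (send(from=B, to=A, msg='resp')): A:[start,resp] B:[tick] C:[ping]
After 5 (process(A)): A:[resp] B:[tick] C:[ping]
After 6 (send(from=B, to=C, msg='ack')): A:[resp] B:[tick] C:[ping,ack]
After 7 (send(from=B, to=C, msg='bye')): A:[resp] B:[tick] C:[ping,ack,bye]
After 8 (process(A)): A:[] B:[tick] C:[ping,ack,bye]
After 9 (process(A)): A:[] B:[tick] C:[ping,ack,bye]
After 10 (process(B)): A:[] B:[] C:[ping,ack,bye]
After 11 (send(from=A, to=B, msg='hello')): A:[] B:[hello] C:[ping,ack,bye]
After 12 (send(from=B, to=A, msg='sync')): A:[sync] B:[hello] C:[ping,ack,bye]
After 13 (send(from=C, to=A, msg='data')): A:[sync,data] B:[hello] C:[ping,ack,bye]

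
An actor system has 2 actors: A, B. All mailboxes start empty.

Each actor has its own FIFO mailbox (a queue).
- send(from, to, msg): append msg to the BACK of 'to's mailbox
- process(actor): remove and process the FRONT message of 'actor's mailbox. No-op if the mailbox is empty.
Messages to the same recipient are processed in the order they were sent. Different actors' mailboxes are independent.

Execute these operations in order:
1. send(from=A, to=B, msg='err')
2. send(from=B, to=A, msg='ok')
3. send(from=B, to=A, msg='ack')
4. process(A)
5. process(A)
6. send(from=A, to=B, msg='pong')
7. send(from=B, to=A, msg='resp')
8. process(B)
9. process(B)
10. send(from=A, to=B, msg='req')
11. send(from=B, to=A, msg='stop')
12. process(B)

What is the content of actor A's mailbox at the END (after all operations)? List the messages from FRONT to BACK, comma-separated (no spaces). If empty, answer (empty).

After 1 (send(from=A, to=B, msg='err')): A:[] B:[err]
After 2 (send(from=B, to=A, msg='ok')): A:[ok] B:[err]
After 3 (send(from=B, to=A, msg='ack')): A:[ok,ack] B:[err]
After 4 (process(A)): A:[ack] B:[err]
After 5 (process(A)): A:[] B:[err]
After 6 (send(from=A, to=B, msg='pong')): A:[] B:[err,pong]
After 7 (send(from=B, to=A, msg='resp')): A:[resp] B:[err,pong]
After 8 (process(B)): A:[resp] B:[pong]
After 9 (process(B)): A:[resp] B:[]
After 10 (send(from=A, to=B, msg='req')): A:[resp] B:[req]
After 11 (send(from=B, to=A, msg='stop')): A:[resp,stop] B:[req]
After 12 (process(B)): A:[resp,stop] B:[]

Answer: resp,stop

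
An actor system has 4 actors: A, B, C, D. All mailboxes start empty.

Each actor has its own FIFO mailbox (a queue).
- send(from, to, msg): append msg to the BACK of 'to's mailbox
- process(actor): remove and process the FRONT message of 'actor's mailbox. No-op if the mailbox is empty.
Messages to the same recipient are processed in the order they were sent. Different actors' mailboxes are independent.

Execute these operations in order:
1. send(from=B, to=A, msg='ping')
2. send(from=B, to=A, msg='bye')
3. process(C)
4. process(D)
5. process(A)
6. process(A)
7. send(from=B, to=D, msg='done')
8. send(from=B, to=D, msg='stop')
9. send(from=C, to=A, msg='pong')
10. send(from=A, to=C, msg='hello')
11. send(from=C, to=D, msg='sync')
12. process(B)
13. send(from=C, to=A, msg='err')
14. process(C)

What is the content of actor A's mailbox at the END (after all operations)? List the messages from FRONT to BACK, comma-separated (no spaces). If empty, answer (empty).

After 1 (send(from=B, to=A, msg='ping')): A:[ping] B:[] C:[] D:[]
After 2 (send(from=B, to=A, msg='bye')): A:[ping,bye] B:[] C:[] D:[]
After 3 (process(C)): A:[ping,bye] B:[] C:[] D:[]
After 4 (process(D)): A:[ping,bye] B:[] C:[] D:[]
After 5 (process(A)): A:[bye] B:[] C:[] D:[]
After 6 (process(A)): A:[] B:[] C:[] D:[]
After 7 (send(from=B, to=D, msg='done')): A:[] B:[] C:[] D:[done]
After 8 (send(from=B, to=D, msg='stop')): A:[] B:[] C:[] D:[done,stop]
After 9 (send(from=C, to=A, msg='pong')): A:[pong] B:[] C:[] D:[done,stop]
After 10 (send(from=A, to=C, msg='hello')): A:[pong] B:[] C:[hello] D:[done,stop]
After 11 (send(from=C, to=D, msg='sync')): A:[pong] B:[] C:[hello] D:[done,stop,sync]
After 12 (process(B)): A:[pong] B:[] C:[hello] D:[done,stop,sync]
After 13 (send(from=C, to=A, msg='err')): A:[pong,err] B:[] C:[hello] D:[done,stop,sync]
After 14 (process(C)): A:[pong,err] B:[] C:[] D:[done,stop,sync]

Answer: pong,err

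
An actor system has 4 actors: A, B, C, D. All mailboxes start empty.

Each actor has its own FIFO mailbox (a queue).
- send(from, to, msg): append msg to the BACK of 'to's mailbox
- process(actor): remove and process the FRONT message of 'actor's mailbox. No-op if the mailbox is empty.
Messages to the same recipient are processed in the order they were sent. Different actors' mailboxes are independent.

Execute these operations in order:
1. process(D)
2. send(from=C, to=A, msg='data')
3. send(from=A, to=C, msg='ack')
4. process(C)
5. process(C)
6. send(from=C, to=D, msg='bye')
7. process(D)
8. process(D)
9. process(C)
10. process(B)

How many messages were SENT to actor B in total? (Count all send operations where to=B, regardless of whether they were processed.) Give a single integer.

Answer: 0

Derivation:
After 1 (process(D)): A:[] B:[] C:[] D:[]
After 2 (send(from=C, to=A, msg='data')): A:[data] B:[] C:[] D:[]
After 3 (send(from=A, to=C, msg='ack')): A:[data] B:[] C:[ack] D:[]
After 4 (process(C)): A:[data] B:[] C:[] D:[]
After 5 (process(C)): A:[data] B:[] C:[] D:[]
After 6 (send(from=C, to=D, msg='bye')): A:[data] B:[] C:[] D:[bye]
After 7 (process(D)): A:[data] B:[] C:[] D:[]
After 8 (process(D)): A:[data] B:[] C:[] D:[]
After 9 (process(C)): A:[data] B:[] C:[] D:[]
After 10 (process(B)): A:[data] B:[] C:[] D:[]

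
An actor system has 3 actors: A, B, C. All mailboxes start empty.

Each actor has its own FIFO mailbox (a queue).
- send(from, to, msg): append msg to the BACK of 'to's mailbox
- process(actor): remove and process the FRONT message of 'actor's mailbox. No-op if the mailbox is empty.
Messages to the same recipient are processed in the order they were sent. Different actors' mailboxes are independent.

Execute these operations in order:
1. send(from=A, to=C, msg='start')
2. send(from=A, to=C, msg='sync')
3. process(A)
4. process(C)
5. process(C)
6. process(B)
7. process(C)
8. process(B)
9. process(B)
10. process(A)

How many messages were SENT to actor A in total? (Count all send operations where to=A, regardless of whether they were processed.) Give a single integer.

After 1 (send(from=A, to=C, msg='start')): A:[] B:[] C:[start]
After 2 (send(from=A, to=C, msg='sync')): A:[] B:[] C:[start,sync]
After 3 (process(A)): A:[] B:[] C:[start,sync]
After 4 (process(C)): A:[] B:[] C:[sync]
After 5 (process(C)): A:[] B:[] C:[]
After 6 (process(B)): A:[] B:[] C:[]
After 7 (process(C)): A:[] B:[] C:[]
After 8 (process(B)): A:[] B:[] C:[]
After 9 (process(B)): A:[] B:[] C:[]
After 10 (process(A)): A:[] B:[] C:[]

Answer: 0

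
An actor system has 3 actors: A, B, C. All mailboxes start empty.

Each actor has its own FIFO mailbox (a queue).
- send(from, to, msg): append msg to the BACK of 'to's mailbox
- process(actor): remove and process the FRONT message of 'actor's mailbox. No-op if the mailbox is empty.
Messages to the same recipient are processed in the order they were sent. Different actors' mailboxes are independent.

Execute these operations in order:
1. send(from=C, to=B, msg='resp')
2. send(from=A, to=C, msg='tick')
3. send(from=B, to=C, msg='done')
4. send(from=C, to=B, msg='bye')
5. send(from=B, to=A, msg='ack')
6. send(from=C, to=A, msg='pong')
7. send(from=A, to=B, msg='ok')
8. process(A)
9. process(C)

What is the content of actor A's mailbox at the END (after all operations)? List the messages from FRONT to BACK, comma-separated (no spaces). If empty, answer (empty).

After 1 (send(from=C, to=B, msg='resp')): A:[] B:[resp] C:[]
After 2 (send(from=A, to=C, msg='tick')): A:[] B:[resp] C:[tick]
After 3 (send(from=B, to=C, msg='done')): A:[] B:[resp] C:[tick,done]
After 4 (send(from=C, to=B, msg='bye')): A:[] B:[resp,bye] C:[tick,done]
After 5 (send(from=B, to=A, msg='ack')): A:[ack] B:[resp,bye] C:[tick,done]
After 6 (send(from=C, to=A, msg='pong')): A:[ack,pong] B:[resp,bye] C:[tick,done]
After 7 (send(from=A, to=B, msg='ok')): A:[ack,pong] B:[resp,bye,ok] C:[tick,done]
After 8 (process(A)): A:[pong] B:[resp,bye,ok] C:[tick,done]
After 9 (process(C)): A:[pong] B:[resp,bye,ok] C:[done]

Answer: pong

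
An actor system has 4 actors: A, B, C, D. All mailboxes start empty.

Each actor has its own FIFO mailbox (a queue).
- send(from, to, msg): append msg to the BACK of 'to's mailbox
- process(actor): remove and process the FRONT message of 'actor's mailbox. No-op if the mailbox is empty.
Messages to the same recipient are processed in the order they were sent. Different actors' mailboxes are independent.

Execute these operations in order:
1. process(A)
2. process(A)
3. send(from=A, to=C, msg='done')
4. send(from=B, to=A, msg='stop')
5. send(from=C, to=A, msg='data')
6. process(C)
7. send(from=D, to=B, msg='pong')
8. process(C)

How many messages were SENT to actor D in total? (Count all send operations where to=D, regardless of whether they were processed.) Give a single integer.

After 1 (process(A)): A:[] B:[] C:[] D:[]
After 2 (process(A)): A:[] B:[] C:[] D:[]
After 3 (send(from=A, to=C, msg='done')): A:[] B:[] C:[done] D:[]
After 4 (send(from=B, to=A, msg='stop')): A:[stop] B:[] C:[done] D:[]
After 5 (send(from=C, to=A, msg='data')): A:[stop,data] B:[] C:[done] D:[]
After 6 (process(C)): A:[stop,data] B:[] C:[] D:[]
After 7 (send(from=D, to=B, msg='pong')): A:[stop,data] B:[pong] C:[] D:[]
After 8 (process(C)): A:[stop,data] B:[pong] C:[] D:[]

Answer: 0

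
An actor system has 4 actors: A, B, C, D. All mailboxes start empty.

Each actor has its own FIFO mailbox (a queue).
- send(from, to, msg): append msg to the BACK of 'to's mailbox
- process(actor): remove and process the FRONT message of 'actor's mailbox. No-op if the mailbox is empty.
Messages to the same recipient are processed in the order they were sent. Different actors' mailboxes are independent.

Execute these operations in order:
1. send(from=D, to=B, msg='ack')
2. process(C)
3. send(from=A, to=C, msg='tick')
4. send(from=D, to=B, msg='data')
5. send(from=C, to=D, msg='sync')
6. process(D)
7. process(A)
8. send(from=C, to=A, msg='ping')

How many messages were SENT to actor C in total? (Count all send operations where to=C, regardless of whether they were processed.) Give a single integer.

After 1 (send(from=D, to=B, msg='ack')): A:[] B:[ack] C:[] D:[]
After 2 (process(C)): A:[] B:[ack] C:[] D:[]
After 3 (send(from=A, to=C, msg='tick')): A:[] B:[ack] C:[tick] D:[]
After 4 (send(from=D, to=B, msg='data')): A:[] B:[ack,data] C:[tick] D:[]
After 5 (send(from=C, to=D, msg='sync')): A:[] B:[ack,data] C:[tick] D:[sync]
After 6 (process(D)): A:[] B:[ack,data] C:[tick] D:[]
After 7 (process(A)): A:[] B:[ack,data] C:[tick] D:[]
After 8 (send(from=C, to=A, msg='ping')): A:[ping] B:[ack,data] C:[tick] D:[]

Answer: 1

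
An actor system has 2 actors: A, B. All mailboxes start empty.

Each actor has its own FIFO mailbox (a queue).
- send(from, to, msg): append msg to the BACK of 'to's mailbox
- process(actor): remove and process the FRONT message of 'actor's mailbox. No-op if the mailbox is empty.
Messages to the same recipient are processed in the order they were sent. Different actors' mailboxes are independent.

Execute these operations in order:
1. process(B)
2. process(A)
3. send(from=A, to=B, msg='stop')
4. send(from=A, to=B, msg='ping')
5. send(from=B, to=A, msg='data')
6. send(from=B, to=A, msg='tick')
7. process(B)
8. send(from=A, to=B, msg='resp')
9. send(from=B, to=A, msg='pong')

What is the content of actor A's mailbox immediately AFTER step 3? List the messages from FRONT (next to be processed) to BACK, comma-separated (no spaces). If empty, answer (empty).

After 1 (process(B)): A:[] B:[]
After 2 (process(A)): A:[] B:[]
After 3 (send(from=A, to=B, msg='stop')): A:[] B:[stop]

(empty)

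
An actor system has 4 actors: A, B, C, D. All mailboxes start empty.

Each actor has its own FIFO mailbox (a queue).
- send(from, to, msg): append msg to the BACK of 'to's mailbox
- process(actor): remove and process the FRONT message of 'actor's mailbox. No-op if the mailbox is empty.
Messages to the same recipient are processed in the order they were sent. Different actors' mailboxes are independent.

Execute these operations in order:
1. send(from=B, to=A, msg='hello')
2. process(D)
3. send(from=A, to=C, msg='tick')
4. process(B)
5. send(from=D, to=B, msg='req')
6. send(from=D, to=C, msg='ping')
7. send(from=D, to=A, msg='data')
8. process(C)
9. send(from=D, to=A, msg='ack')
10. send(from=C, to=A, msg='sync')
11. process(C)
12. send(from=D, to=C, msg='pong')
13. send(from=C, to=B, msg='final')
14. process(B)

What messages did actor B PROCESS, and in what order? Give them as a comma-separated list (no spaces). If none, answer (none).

Answer: req

Derivation:
After 1 (send(from=B, to=A, msg='hello')): A:[hello] B:[] C:[] D:[]
After 2 (process(D)): A:[hello] B:[] C:[] D:[]
After 3 (send(from=A, to=C, msg='tick')): A:[hello] B:[] C:[tick] D:[]
After 4 (process(B)): A:[hello] B:[] C:[tick] D:[]
After 5 (send(from=D, to=B, msg='req')): A:[hello] B:[req] C:[tick] D:[]
After 6 (send(from=D, to=C, msg='ping')): A:[hello] B:[req] C:[tick,ping] D:[]
After 7 (send(from=D, to=A, msg='data')): A:[hello,data] B:[req] C:[tick,ping] D:[]
After 8 (process(C)): A:[hello,data] B:[req] C:[ping] D:[]
After 9 (send(from=D, to=A, msg='ack')): A:[hello,data,ack] B:[req] C:[ping] D:[]
After 10 (send(from=C, to=A, msg='sync')): A:[hello,data,ack,sync] B:[req] C:[ping] D:[]
After 11 (process(C)): A:[hello,data,ack,sync] B:[req] C:[] D:[]
After 12 (send(from=D, to=C, msg='pong')): A:[hello,data,ack,sync] B:[req] C:[pong] D:[]
After 13 (send(from=C, to=B, msg='final')): A:[hello,data,ack,sync] B:[req,final] C:[pong] D:[]
After 14 (process(B)): A:[hello,data,ack,sync] B:[final] C:[pong] D:[]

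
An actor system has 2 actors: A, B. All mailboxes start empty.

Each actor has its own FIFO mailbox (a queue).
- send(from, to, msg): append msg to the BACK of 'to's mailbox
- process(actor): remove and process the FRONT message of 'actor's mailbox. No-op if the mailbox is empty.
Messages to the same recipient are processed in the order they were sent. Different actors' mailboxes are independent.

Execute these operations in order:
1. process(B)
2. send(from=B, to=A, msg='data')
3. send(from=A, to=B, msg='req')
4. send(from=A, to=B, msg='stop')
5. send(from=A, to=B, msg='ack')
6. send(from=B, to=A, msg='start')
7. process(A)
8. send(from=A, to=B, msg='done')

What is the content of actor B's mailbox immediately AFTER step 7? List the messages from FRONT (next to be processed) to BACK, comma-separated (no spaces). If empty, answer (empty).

After 1 (process(B)): A:[] B:[]
After 2 (send(from=B, to=A, msg='data')): A:[data] B:[]
After 3 (send(from=A, to=B, msg='req')): A:[data] B:[req]
After 4 (send(from=A, to=B, msg='stop')): A:[data] B:[req,stop]
After 5 (send(from=A, to=B, msg='ack')): A:[data] B:[req,stop,ack]
After 6 (send(from=B, to=A, msg='start')): A:[data,start] B:[req,stop,ack]
After 7 (process(A)): A:[start] B:[req,stop,ack]

req,stop,ack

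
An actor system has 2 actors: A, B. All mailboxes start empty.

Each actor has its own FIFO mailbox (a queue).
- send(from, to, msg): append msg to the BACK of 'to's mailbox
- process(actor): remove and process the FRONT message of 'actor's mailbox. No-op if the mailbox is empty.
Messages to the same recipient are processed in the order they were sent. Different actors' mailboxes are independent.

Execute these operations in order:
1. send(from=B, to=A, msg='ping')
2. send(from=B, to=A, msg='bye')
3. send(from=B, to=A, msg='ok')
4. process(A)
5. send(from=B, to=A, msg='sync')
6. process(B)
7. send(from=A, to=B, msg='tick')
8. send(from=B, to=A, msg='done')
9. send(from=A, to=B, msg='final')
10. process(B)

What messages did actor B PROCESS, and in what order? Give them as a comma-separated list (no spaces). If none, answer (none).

Answer: tick

Derivation:
After 1 (send(from=B, to=A, msg='ping')): A:[ping] B:[]
After 2 (send(from=B, to=A, msg='bye')): A:[ping,bye] B:[]
After 3 (send(from=B, to=A, msg='ok')): A:[ping,bye,ok] B:[]
After 4 (process(A)): A:[bye,ok] B:[]
After 5 (send(from=B, to=A, msg='sync')): A:[bye,ok,sync] B:[]
After 6 (process(B)): A:[bye,ok,sync] B:[]
After 7 (send(from=A, to=B, msg='tick')): A:[bye,ok,sync] B:[tick]
After 8 (send(from=B, to=A, msg='done')): A:[bye,ok,sync,done] B:[tick]
After 9 (send(from=A, to=B, msg='final')): A:[bye,ok,sync,done] B:[tick,final]
After 10 (process(B)): A:[bye,ok,sync,done] B:[final]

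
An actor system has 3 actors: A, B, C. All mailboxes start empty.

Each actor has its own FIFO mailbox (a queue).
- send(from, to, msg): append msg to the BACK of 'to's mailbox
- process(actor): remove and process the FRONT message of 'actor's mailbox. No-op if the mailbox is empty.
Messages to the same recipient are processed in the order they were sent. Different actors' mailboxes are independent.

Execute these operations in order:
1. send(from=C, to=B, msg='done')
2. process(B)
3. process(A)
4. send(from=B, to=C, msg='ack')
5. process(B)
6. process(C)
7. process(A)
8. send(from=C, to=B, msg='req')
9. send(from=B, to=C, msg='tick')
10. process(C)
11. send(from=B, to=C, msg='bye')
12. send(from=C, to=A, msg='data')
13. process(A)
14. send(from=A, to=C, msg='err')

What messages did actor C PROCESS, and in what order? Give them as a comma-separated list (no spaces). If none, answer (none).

After 1 (send(from=C, to=B, msg='done')): A:[] B:[done] C:[]
After 2 (process(B)): A:[] B:[] C:[]
After 3 (process(A)): A:[] B:[] C:[]
After 4 (send(from=B, to=C, msg='ack')): A:[] B:[] C:[ack]
After 5 (process(B)): A:[] B:[] C:[ack]
After 6 (process(C)): A:[] B:[] C:[]
After 7 (process(A)): A:[] B:[] C:[]
After 8 (send(from=C, to=B, msg='req')): A:[] B:[req] C:[]
After 9 (send(from=B, to=C, msg='tick')): A:[] B:[req] C:[tick]
After 10 (process(C)): A:[] B:[req] C:[]
After 11 (send(from=B, to=C, msg='bye')): A:[] B:[req] C:[bye]
After 12 (send(from=C, to=A, msg='data')): A:[data] B:[req] C:[bye]
After 13 (process(A)): A:[] B:[req] C:[bye]
After 14 (send(from=A, to=C, msg='err')): A:[] B:[req] C:[bye,err]

Answer: ack,tick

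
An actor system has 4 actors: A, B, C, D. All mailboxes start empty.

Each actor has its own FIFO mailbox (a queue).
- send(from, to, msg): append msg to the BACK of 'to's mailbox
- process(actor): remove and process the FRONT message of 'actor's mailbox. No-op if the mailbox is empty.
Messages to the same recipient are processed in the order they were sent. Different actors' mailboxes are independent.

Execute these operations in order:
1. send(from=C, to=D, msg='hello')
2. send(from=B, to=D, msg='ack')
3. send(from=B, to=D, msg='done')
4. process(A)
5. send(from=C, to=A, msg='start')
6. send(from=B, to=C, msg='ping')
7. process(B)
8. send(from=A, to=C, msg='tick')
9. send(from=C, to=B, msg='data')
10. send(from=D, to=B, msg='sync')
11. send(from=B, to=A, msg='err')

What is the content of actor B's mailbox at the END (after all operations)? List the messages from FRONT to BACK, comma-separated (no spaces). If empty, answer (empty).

After 1 (send(from=C, to=D, msg='hello')): A:[] B:[] C:[] D:[hello]
After 2 (send(from=B, to=D, msg='ack')): A:[] B:[] C:[] D:[hello,ack]
After 3 (send(from=B, to=D, msg='done')): A:[] B:[] C:[] D:[hello,ack,done]
After 4 (process(A)): A:[] B:[] C:[] D:[hello,ack,done]
After 5 (send(from=C, to=A, msg='start')): A:[start] B:[] C:[] D:[hello,ack,done]
After 6 (send(from=B, to=C, msg='ping')): A:[start] B:[] C:[ping] D:[hello,ack,done]
After 7 (process(B)): A:[start] B:[] C:[ping] D:[hello,ack,done]
After 8 (send(from=A, to=C, msg='tick')): A:[start] B:[] C:[ping,tick] D:[hello,ack,done]
After 9 (send(from=C, to=B, msg='data')): A:[start] B:[data] C:[ping,tick] D:[hello,ack,done]
After 10 (send(from=D, to=B, msg='sync')): A:[start] B:[data,sync] C:[ping,tick] D:[hello,ack,done]
After 11 (send(from=B, to=A, msg='err')): A:[start,err] B:[data,sync] C:[ping,tick] D:[hello,ack,done]

Answer: data,sync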